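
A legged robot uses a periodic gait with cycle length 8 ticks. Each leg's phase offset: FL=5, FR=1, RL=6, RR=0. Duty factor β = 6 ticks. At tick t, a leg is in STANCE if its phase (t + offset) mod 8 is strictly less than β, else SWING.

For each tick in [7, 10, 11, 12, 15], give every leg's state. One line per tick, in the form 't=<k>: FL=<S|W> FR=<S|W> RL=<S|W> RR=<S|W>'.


t=7: FL=S FR=S RL=S RR=W
t=10: FL=W FR=S RL=S RR=S
t=11: FL=S FR=S RL=S RR=S
t=12: FL=S FR=S RL=S RR=S
t=15: FL=S FR=S RL=S RR=W

t=7: phase=(4,0,5,7) vs β=6 → FL=S FR=S RL=S RR=W
t=10: phase=(7,3,0,2) vs β=6 → FL=W FR=S RL=S RR=S
t=11: phase=(0,4,1,3) vs β=6 → FL=S FR=S RL=S RR=S
t=12: phase=(1,5,2,4) vs β=6 → FL=S FR=S RL=S RR=S
t=15: phase=(4,0,5,7) vs β=6 → FL=S FR=S RL=S RR=W


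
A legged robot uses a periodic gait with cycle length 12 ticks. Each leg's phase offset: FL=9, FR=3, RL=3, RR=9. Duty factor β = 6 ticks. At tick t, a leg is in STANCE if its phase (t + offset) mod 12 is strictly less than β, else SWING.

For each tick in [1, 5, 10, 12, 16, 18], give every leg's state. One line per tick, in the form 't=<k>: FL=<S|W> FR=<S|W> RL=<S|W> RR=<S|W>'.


t=1: FL=W FR=S RL=S RR=W
t=5: FL=S FR=W RL=W RR=S
t=10: FL=W FR=S RL=S RR=W
t=12: FL=W FR=S RL=S RR=W
t=16: FL=S FR=W RL=W RR=S
t=18: FL=S FR=W RL=W RR=S

t=1: phase=(10,4,4,10) vs β=6 → FL=W FR=S RL=S RR=W
t=5: phase=(2,8,8,2) vs β=6 → FL=S FR=W RL=W RR=S
t=10: phase=(7,1,1,7) vs β=6 → FL=W FR=S RL=S RR=W
t=12: phase=(9,3,3,9) vs β=6 → FL=W FR=S RL=S RR=W
t=16: phase=(1,7,7,1) vs β=6 → FL=S FR=W RL=W RR=S
t=18: phase=(3,9,9,3) vs β=6 → FL=S FR=W RL=W RR=S


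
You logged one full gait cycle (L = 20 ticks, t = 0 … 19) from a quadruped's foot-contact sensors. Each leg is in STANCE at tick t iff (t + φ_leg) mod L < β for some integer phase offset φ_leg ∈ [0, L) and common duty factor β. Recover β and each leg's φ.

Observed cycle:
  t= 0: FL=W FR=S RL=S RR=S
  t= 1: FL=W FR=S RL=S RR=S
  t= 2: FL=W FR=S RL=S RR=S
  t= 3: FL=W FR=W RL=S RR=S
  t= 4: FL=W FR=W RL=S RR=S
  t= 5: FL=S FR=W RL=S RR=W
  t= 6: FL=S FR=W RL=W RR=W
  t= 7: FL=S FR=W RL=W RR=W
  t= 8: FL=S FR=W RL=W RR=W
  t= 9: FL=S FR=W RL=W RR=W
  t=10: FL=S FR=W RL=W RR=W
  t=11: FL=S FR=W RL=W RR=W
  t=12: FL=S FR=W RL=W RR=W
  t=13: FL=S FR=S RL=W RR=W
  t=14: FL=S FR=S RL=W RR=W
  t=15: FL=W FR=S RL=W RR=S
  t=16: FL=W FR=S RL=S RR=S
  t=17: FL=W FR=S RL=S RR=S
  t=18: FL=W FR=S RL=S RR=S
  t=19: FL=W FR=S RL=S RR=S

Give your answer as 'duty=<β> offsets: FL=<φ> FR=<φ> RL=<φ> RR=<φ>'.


duty β = stance ticks per leg = 10
FL: stance ticks = 10; W→S at t=5 → φ=15
FR: stance ticks = 10; W→S at t=13 → φ=7
RL: stance ticks = 10; W→S at t=16 → φ=4
RR: stance ticks = 10; W→S at t=15 → φ=5

duty=10 offsets: FL=15 FR=7 RL=4 RR=5


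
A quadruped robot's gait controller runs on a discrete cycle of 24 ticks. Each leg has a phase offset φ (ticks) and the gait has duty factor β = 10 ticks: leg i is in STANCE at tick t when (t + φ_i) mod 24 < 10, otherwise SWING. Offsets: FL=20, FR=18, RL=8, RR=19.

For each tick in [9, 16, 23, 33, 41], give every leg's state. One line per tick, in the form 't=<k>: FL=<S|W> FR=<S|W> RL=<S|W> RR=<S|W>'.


t=9: FL=S FR=S RL=W RR=S
t=16: FL=W FR=W RL=S RR=W
t=23: FL=W FR=W RL=S RR=W
t=33: FL=S FR=S RL=W RR=S
t=41: FL=W FR=W RL=S RR=W

t=9: phase=(5,3,17,4) vs β=10 → FL=S FR=S RL=W RR=S
t=16: phase=(12,10,0,11) vs β=10 → FL=W FR=W RL=S RR=W
t=23: phase=(19,17,7,18) vs β=10 → FL=W FR=W RL=S RR=W
t=33: phase=(5,3,17,4) vs β=10 → FL=S FR=S RL=W RR=S
t=41: phase=(13,11,1,12) vs β=10 → FL=W FR=W RL=S RR=W


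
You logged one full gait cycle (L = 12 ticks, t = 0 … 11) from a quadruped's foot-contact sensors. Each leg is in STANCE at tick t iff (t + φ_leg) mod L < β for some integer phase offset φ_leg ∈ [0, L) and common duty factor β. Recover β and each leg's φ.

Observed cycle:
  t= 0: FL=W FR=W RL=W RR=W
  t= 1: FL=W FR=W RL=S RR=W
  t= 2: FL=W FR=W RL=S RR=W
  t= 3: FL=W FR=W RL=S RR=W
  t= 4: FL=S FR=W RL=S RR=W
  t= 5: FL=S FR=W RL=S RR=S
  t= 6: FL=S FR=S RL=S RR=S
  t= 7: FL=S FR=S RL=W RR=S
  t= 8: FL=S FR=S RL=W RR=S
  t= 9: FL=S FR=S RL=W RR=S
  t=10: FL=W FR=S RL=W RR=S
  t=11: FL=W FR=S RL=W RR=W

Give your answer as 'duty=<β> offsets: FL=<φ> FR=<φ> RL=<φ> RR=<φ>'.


duty β = stance ticks per leg = 6
FL: stance ticks = 6; W→S at t=4 → φ=8
FR: stance ticks = 6; W→S at t=6 → φ=6
RL: stance ticks = 6; W→S at t=1 → φ=11
RR: stance ticks = 6; W→S at t=5 → φ=7

duty=6 offsets: FL=8 FR=6 RL=11 RR=7


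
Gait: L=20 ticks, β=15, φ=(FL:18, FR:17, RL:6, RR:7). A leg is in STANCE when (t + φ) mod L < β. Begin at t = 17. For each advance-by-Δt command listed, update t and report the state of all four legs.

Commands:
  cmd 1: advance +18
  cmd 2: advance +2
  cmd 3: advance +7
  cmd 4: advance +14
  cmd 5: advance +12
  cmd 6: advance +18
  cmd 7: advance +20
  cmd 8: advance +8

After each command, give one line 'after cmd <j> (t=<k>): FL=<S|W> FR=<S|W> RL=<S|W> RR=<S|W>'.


after cmd 1 (t=35): FL=S FR=S RL=S RR=S
after cmd 2 (t=37): FL=W FR=S RL=S RR=S
after cmd 3 (t=44): FL=S FR=S RL=S RR=S
after cmd 4 (t=58): FL=W FR=W RL=S RR=S
after cmd 5 (t=70): FL=S FR=S RL=W RR=W
after cmd 6 (t=88): FL=S FR=S RL=S RR=W
after cmd 7 (t=108): FL=S FR=S RL=S RR=W
after cmd 8 (t=116): FL=S FR=S RL=S RR=S

start t=17: FL=W FR=S RL=S RR=S
cmd 1: advance +18 → t=35, phase=(13,12,1,2) → FL=S FR=S RL=S RR=S
cmd 2: advance +2 → t=37, phase=(15,14,3,4) → FL=W FR=S RL=S RR=S
cmd 3: advance +7 → t=44, phase=(2,1,10,11) → FL=S FR=S RL=S RR=S
cmd 4: advance +14 → t=58, phase=(16,15,4,5) → FL=W FR=W RL=S RR=S
cmd 5: advance +12 → t=70, phase=(8,7,16,17) → FL=S FR=S RL=W RR=W
cmd 6: advance +18 → t=88, phase=(6,5,14,15) → FL=S FR=S RL=S RR=W
cmd 7: advance +20 → t=108, phase=(6,5,14,15) → FL=S FR=S RL=S RR=W
cmd 8: advance +8 → t=116, phase=(14,13,2,3) → FL=S FR=S RL=S RR=S


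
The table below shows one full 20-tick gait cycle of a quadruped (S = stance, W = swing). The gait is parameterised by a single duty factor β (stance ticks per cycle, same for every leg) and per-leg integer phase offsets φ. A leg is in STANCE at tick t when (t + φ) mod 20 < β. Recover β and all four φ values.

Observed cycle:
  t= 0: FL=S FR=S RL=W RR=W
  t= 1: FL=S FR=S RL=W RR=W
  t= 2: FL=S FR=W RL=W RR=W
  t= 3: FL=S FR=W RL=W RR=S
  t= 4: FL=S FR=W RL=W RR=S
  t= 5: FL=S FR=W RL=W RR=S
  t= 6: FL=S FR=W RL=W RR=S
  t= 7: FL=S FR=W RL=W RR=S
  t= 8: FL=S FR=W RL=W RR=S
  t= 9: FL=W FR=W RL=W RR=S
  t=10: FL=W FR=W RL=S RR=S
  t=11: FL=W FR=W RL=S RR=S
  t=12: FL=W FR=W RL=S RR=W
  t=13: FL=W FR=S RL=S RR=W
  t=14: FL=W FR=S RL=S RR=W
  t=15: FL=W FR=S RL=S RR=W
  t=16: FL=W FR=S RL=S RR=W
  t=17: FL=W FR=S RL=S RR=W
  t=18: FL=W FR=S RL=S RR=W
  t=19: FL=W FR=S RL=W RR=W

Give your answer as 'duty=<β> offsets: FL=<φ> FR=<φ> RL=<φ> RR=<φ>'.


duty=9 offsets: FL=0 FR=7 RL=10 RR=17

duty β = stance ticks per leg = 9
FL: stance ticks = 9; W→S at t=0 → φ=0
FR: stance ticks = 9; W→S at t=13 → φ=7
RL: stance ticks = 9; W→S at t=10 → φ=10
RR: stance ticks = 9; W→S at t=3 → φ=17


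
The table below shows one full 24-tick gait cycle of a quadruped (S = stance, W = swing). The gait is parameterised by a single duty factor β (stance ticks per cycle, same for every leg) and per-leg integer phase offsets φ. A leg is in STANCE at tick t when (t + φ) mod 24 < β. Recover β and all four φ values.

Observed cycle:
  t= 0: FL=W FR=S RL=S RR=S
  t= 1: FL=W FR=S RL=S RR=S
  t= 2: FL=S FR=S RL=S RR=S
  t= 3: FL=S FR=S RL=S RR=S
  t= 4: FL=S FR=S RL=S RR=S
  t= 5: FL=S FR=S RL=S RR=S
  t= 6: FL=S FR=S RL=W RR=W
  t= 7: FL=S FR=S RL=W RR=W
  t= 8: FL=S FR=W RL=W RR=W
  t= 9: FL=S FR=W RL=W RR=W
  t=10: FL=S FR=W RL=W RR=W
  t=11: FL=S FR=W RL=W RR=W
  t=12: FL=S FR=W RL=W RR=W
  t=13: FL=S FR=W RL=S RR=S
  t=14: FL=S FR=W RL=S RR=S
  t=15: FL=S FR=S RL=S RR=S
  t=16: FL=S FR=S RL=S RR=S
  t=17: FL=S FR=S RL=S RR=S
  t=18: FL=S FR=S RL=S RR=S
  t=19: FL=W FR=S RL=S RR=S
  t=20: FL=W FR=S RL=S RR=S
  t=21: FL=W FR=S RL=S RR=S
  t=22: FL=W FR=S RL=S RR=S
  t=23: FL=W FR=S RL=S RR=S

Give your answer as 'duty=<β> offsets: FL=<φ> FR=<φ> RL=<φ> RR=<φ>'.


duty=17 offsets: FL=22 FR=9 RL=11 RR=11

duty β = stance ticks per leg = 17
FL: stance ticks = 17; W→S at t=2 → φ=22
FR: stance ticks = 17; W→S at t=15 → φ=9
RL: stance ticks = 17; W→S at t=13 → φ=11
RR: stance ticks = 17; W→S at t=13 → φ=11


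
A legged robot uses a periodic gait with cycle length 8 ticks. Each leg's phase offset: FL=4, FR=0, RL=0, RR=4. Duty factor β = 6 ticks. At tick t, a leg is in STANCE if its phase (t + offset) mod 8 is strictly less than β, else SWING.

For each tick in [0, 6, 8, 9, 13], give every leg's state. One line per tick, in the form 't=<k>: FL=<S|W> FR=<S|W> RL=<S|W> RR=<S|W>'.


t=0: phase=(4,0,0,4) vs β=6 → FL=S FR=S RL=S RR=S
t=6: phase=(2,6,6,2) vs β=6 → FL=S FR=W RL=W RR=S
t=8: phase=(4,0,0,4) vs β=6 → FL=S FR=S RL=S RR=S
t=9: phase=(5,1,1,5) vs β=6 → FL=S FR=S RL=S RR=S
t=13: phase=(1,5,5,1) vs β=6 → FL=S FR=S RL=S RR=S

t=0: FL=S FR=S RL=S RR=S
t=6: FL=S FR=W RL=W RR=S
t=8: FL=S FR=S RL=S RR=S
t=9: FL=S FR=S RL=S RR=S
t=13: FL=S FR=S RL=S RR=S


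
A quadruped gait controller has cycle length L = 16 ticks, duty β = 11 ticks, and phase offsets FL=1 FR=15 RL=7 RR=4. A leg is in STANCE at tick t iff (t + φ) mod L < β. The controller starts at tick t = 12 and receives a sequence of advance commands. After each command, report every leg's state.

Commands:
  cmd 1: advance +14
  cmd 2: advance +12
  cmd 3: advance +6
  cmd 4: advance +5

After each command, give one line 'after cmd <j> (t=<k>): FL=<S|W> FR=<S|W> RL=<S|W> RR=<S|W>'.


after cmd 1 (t=26): FL=W FR=S RL=S RR=W
after cmd 2 (t=38): FL=S FR=S RL=W RR=S
after cmd 3 (t=44): FL=W FR=W RL=S RR=S
after cmd 4 (t=49): FL=S FR=S RL=S RR=S

start t=12: FL=W FR=W RL=S RR=S
cmd 1: advance +14 → t=26, phase=(11,9,1,14) → FL=W FR=S RL=S RR=W
cmd 2: advance +12 → t=38, phase=(7,5,13,10) → FL=S FR=S RL=W RR=S
cmd 3: advance +6 → t=44, phase=(13,11,3,0) → FL=W FR=W RL=S RR=S
cmd 4: advance +5 → t=49, phase=(2,0,8,5) → FL=S FR=S RL=S RR=S


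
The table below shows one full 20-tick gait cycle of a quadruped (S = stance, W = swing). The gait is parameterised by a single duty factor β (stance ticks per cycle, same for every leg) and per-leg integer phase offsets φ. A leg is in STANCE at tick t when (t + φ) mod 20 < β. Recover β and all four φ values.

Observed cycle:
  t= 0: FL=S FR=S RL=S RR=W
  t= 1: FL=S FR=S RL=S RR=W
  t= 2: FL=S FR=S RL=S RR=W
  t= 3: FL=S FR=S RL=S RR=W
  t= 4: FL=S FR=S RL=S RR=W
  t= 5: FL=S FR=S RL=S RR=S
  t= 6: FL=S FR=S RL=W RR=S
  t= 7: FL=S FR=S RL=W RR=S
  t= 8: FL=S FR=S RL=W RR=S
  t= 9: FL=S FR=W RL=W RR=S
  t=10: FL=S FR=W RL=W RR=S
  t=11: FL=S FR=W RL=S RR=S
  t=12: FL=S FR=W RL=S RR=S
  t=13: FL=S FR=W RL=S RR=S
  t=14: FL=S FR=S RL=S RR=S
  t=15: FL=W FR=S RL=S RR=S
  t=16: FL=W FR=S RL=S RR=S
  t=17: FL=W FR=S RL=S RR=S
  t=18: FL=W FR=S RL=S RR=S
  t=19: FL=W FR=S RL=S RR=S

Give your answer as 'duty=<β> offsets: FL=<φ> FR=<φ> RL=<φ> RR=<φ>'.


duty=15 offsets: FL=0 FR=6 RL=9 RR=15

duty β = stance ticks per leg = 15
FL: stance ticks = 15; W→S at t=0 → φ=0
FR: stance ticks = 15; W→S at t=14 → φ=6
RL: stance ticks = 15; W→S at t=11 → φ=9
RR: stance ticks = 15; W→S at t=5 → φ=15


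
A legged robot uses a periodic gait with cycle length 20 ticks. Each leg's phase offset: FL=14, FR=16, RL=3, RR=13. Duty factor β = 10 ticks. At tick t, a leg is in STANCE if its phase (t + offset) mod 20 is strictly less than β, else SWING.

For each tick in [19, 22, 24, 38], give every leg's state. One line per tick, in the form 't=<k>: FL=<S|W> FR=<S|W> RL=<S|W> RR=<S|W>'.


t=19: phase=(13,15,2,12) vs β=10 → FL=W FR=W RL=S RR=W
t=22: phase=(16,18,5,15) vs β=10 → FL=W FR=W RL=S RR=W
t=24: phase=(18,0,7,17) vs β=10 → FL=W FR=S RL=S RR=W
t=38: phase=(12,14,1,11) vs β=10 → FL=W FR=W RL=S RR=W

t=19: FL=W FR=W RL=S RR=W
t=22: FL=W FR=W RL=S RR=W
t=24: FL=W FR=S RL=S RR=W
t=38: FL=W FR=W RL=S RR=W


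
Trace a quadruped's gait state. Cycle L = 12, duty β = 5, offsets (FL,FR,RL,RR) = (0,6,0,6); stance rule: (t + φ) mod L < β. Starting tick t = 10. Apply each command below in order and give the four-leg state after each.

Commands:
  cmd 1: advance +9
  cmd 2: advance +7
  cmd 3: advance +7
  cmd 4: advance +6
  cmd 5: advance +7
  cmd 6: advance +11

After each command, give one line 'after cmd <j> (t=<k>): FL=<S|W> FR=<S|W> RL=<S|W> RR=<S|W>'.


start t=10: FL=W FR=S RL=W RR=S
cmd 1: advance +9 → t=19, phase=(7,1,7,1) → FL=W FR=S RL=W RR=S
cmd 2: advance +7 → t=26, phase=(2,8,2,8) → FL=S FR=W RL=S RR=W
cmd 3: advance +7 → t=33, phase=(9,3,9,3) → FL=W FR=S RL=W RR=S
cmd 4: advance +6 → t=39, phase=(3,9,3,9) → FL=S FR=W RL=S RR=W
cmd 5: advance +7 → t=46, phase=(10,4,10,4) → FL=W FR=S RL=W RR=S
cmd 6: advance +11 → t=57, phase=(9,3,9,3) → FL=W FR=S RL=W RR=S

after cmd 1 (t=19): FL=W FR=S RL=W RR=S
after cmd 2 (t=26): FL=S FR=W RL=S RR=W
after cmd 3 (t=33): FL=W FR=S RL=W RR=S
after cmd 4 (t=39): FL=S FR=W RL=S RR=W
after cmd 5 (t=46): FL=W FR=S RL=W RR=S
after cmd 6 (t=57): FL=W FR=S RL=W RR=S


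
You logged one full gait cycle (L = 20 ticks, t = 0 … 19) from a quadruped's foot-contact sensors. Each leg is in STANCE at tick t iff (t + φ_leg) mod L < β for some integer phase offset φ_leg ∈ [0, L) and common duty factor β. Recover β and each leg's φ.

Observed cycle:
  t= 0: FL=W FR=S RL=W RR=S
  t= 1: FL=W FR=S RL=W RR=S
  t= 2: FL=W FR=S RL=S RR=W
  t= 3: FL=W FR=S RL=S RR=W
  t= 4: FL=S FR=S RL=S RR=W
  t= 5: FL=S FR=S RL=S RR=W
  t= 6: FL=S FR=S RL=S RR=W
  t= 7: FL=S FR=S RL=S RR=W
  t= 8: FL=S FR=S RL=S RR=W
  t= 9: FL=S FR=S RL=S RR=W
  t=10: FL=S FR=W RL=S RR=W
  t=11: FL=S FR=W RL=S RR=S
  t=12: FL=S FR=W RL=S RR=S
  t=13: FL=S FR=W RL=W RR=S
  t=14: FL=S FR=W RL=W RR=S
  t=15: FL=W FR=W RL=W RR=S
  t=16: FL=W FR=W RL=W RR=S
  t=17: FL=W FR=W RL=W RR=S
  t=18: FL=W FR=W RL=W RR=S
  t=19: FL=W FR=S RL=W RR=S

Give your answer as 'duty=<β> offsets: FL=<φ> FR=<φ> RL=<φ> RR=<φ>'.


duty β = stance ticks per leg = 11
FL: stance ticks = 11; W→S at t=4 → φ=16
FR: stance ticks = 11; W→S at t=19 → φ=1
RL: stance ticks = 11; W→S at t=2 → φ=18
RR: stance ticks = 11; W→S at t=11 → φ=9

duty=11 offsets: FL=16 FR=1 RL=18 RR=9


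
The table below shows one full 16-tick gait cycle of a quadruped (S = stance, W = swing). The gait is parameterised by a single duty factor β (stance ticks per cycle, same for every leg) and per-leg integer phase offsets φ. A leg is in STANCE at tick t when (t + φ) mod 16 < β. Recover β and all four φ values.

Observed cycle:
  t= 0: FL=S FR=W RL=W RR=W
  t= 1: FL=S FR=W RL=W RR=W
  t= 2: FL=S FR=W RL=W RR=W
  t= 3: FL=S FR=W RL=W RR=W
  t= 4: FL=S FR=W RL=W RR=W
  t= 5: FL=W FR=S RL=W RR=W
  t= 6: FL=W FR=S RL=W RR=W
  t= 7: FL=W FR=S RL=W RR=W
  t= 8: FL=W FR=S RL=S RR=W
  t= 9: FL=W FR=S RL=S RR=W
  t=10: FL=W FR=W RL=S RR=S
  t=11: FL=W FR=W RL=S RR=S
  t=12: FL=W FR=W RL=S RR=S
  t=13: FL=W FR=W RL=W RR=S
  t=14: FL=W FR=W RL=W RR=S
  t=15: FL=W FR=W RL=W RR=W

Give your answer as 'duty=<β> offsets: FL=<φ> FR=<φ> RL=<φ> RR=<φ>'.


duty=5 offsets: FL=0 FR=11 RL=8 RR=6

duty β = stance ticks per leg = 5
FL: stance ticks = 5; W→S at t=0 → φ=0
FR: stance ticks = 5; W→S at t=5 → φ=11
RL: stance ticks = 5; W→S at t=8 → φ=8
RR: stance ticks = 5; W→S at t=10 → φ=6


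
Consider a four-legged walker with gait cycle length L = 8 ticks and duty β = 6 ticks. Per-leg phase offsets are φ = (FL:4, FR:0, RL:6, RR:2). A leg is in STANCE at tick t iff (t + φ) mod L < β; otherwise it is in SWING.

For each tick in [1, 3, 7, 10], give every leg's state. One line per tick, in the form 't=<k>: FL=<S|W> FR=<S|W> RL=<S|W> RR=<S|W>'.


t=1: FL=S FR=S RL=W RR=S
t=3: FL=W FR=S RL=S RR=S
t=7: FL=S FR=W RL=S RR=S
t=10: FL=W FR=S RL=S RR=S

t=1: phase=(5,1,7,3) vs β=6 → FL=S FR=S RL=W RR=S
t=3: phase=(7,3,1,5) vs β=6 → FL=W FR=S RL=S RR=S
t=7: phase=(3,7,5,1) vs β=6 → FL=S FR=W RL=S RR=S
t=10: phase=(6,2,0,4) vs β=6 → FL=W FR=S RL=S RR=S


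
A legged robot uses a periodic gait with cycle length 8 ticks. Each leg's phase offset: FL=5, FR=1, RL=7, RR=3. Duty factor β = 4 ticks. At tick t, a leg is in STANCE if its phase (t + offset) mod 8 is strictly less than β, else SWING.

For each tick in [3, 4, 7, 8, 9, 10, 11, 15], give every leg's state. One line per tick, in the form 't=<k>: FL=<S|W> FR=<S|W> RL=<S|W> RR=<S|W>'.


t=3: FL=S FR=W RL=S RR=W
t=4: FL=S FR=W RL=S RR=W
t=7: FL=W FR=S RL=W RR=S
t=8: FL=W FR=S RL=W RR=S
t=9: FL=W FR=S RL=S RR=W
t=10: FL=W FR=S RL=S RR=W
t=11: FL=S FR=W RL=S RR=W
t=15: FL=W FR=S RL=W RR=S

t=3: phase=(0,4,2,6) vs β=4 → FL=S FR=W RL=S RR=W
t=4: phase=(1,5,3,7) vs β=4 → FL=S FR=W RL=S RR=W
t=7: phase=(4,0,6,2) vs β=4 → FL=W FR=S RL=W RR=S
t=8: phase=(5,1,7,3) vs β=4 → FL=W FR=S RL=W RR=S
t=9: phase=(6,2,0,4) vs β=4 → FL=W FR=S RL=S RR=W
t=10: phase=(7,3,1,5) vs β=4 → FL=W FR=S RL=S RR=W
t=11: phase=(0,4,2,6) vs β=4 → FL=S FR=W RL=S RR=W
t=15: phase=(4,0,6,2) vs β=4 → FL=W FR=S RL=W RR=S


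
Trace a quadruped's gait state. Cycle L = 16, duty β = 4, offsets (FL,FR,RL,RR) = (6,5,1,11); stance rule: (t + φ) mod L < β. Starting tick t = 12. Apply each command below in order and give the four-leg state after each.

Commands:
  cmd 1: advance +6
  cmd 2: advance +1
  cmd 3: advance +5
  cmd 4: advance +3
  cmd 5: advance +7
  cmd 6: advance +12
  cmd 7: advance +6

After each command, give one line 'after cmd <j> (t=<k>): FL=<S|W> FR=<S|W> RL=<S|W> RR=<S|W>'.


start t=12: FL=S FR=S RL=W RR=W
cmd 1: advance +6 → t=18, phase=(8,7,3,13) → FL=W FR=W RL=S RR=W
cmd 2: advance +1 → t=19, phase=(9,8,4,14) → FL=W FR=W RL=W RR=W
cmd 3: advance +5 → t=24, phase=(14,13,9,3) → FL=W FR=W RL=W RR=S
cmd 4: advance +3 → t=27, phase=(1,0,12,6) → FL=S FR=S RL=W RR=W
cmd 5: advance +7 → t=34, phase=(8,7,3,13) → FL=W FR=W RL=S RR=W
cmd 6: advance +12 → t=46, phase=(4,3,15,9) → FL=W FR=S RL=W RR=W
cmd 7: advance +6 → t=52, phase=(10,9,5,15) → FL=W FR=W RL=W RR=W

after cmd 1 (t=18): FL=W FR=W RL=S RR=W
after cmd 2 (t=19): FL=W FR=W RL=W RR=W
after cmd 3 (t=24): FL=W FR=W RL=W RR=S
after cmd 4 (t=27): FL=S FR=S RL=W RR=W
after cmd 5 (t=34): FL=W FR=W RL=S RR=W
after cmd 6 (t=46): FL=W FR=S RL=W RR=W
after cmd 7 (t=52): FL=W FR=W RL=W RR=W


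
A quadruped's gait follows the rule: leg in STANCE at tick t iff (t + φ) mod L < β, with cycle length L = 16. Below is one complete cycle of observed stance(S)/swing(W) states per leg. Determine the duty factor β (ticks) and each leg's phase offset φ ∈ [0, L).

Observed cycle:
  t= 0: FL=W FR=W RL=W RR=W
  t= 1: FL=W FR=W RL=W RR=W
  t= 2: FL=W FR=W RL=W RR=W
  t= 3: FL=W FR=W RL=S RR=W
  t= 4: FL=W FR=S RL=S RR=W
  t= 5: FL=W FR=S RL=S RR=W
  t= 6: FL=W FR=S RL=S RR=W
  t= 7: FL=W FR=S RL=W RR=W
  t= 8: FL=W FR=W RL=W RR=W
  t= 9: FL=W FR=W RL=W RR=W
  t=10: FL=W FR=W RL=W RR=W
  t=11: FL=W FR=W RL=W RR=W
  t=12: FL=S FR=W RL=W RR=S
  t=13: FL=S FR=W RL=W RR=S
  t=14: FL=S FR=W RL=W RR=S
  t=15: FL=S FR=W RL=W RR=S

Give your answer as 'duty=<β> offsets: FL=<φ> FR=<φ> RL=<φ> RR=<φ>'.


duty β = stance ticks per leg = 4
FL: stance ticks = 4; W→S at t=12 → φ=4
FR: stance ticks = 4; W→S at t=4 → φ=12
RL: stance ticks = 4; W→S at t=3 → φ=13
RR: stance ticks = 4; W→S at t=12 → φ=4

duty=4 offsets: FL=4 FR=12 RL=13 RR=4


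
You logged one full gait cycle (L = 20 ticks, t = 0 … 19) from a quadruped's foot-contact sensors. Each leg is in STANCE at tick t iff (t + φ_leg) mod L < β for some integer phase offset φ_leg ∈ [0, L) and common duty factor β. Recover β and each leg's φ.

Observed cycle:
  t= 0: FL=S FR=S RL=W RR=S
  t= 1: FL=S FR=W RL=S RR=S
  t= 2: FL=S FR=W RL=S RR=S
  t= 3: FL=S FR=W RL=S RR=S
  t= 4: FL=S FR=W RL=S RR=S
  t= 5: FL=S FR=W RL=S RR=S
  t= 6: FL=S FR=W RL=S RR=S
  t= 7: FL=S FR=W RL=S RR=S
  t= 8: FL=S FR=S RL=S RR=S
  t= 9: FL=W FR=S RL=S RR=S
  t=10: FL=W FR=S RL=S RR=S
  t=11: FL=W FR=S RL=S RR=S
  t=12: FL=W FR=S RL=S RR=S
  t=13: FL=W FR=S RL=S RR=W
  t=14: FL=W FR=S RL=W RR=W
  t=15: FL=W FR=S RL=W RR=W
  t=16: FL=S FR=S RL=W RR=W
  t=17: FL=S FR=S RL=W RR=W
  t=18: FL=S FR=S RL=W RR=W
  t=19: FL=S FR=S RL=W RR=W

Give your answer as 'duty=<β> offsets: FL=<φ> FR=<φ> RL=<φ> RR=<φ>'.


duty=13 offsets: FL=4 FR=12 RL=19 RR=0

duty β = stance ticks per leg = 13
FL: stance ticks = 13; W→S at t=16 → φ=4
FR: stance ticks = 13; W→S at t=8 → φ=12
RL: stance ticks = 13; W→S at t=1 → φ=19
RR: stance ticks = 13; W→S at t=0 → φ=0


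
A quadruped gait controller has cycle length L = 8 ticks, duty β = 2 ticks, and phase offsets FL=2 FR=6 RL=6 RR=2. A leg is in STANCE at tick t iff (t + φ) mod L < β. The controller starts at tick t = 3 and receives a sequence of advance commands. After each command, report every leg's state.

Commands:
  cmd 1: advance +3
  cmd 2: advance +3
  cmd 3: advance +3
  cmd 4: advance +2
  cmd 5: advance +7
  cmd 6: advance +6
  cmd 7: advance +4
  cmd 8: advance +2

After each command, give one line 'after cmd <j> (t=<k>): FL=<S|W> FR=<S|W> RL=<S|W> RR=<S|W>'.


start t=3: FL=W FR=S RL=S RR=W
cmd 1: advance +3 → t=6, phase=(0,4,4,0) → FL=S FR=W RL=W RR=S
cmd 2: advance +3 → t=9, phase=(3,7,7,3) → FL=W FR=W RL=W RR=W
cmd 3: advance +3 → t=12, phase=(6,2,2,6) → FL=W FR=W RL=W RR=W
cmd 4: advance +2 → t=14, phase=(0,4,4,0) → FL=S FR=W RL=W RR=S
cmd 5: advance +7 → t=21, phase=(7,3,3,7) → FL=W FR=W RL=W RR=W
cmd 6: advance +6 → t=27, phase=(5,1,1,5) → FL=W FR=S RL=S RR=W
cmd 7: advance +4 → t=31, phase=(1,5,5,1) → FL=S FR=W RL=W RR=S
cmd 8: advance +2 → t=33, phase=(3,7,7,3) → FL=W FR=W RL=W RR=W

after cmd 1 (t=6): FL=S FR=W RL=W RR=S
after cmd 2 (t=9): FL=W FR=W RL=W RR=W
after cmd 3 (t=12): FL=W FR=W RL=W RR=W
after cmd 4 (t=14): FL=S FR=W RL=W RR=S
after cmd 5 (t=21): FL=W FR=W RL=W RR=W
after cmd 6 (t=27): FL=W FR=S RL=S RR=W
after cmd 7 (t=31): FL=S FR=W RL=W RR=S
after cmd 8 (t=33): FL=W FR=W RL=W RR=W


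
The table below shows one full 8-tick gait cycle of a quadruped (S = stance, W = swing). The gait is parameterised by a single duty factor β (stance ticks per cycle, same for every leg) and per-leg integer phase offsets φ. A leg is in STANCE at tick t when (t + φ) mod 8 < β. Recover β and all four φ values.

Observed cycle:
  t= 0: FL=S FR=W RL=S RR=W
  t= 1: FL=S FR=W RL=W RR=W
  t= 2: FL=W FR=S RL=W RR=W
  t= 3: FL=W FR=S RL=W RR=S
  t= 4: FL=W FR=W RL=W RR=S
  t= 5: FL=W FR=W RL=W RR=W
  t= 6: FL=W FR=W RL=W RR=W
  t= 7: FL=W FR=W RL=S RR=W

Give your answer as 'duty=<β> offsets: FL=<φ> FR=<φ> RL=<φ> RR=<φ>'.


duty β = stance ticks per leg = 2
FL: stance ticks = 2; W→S at t=0 → φ=0
FR: stance ticks = 2; W→S at t=2 → φ=6
RL: stance ticks = 2; W→S at t=7 → φ=1
RR: stance ticks = 2; W→S at t=3 → φ=5

duty=2 offsets: FL=0 FR=6 RL=1 RR=5


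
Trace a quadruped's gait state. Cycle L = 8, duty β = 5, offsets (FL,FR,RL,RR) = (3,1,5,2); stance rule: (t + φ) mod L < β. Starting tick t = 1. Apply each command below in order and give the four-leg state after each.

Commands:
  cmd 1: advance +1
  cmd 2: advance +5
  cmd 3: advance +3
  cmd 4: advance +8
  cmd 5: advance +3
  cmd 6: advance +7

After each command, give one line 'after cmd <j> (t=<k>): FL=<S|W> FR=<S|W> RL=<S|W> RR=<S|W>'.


start t=1: FL=S FR=S RL=W RR=S
cmd 1: advance +1 → t=2, phase=(5,3,7,4) → FL=W FR=S RL=W RR=S
cmd 2: advance +5 → t=7, phase=(2,0,4,1) → FL=S FR=S RL=S RR=S
cmd 3: advance +3 → t=10, phase=(5,3,7,4) → FL=W FR=S RL=W RR=S
cmd 4: advance +8 → t=18, phase=(5,3,7,4) → FL=W FR=S RL=W RR=S
cmd 5: advance +3 → t=21, phase=(0,6,2,7) → FL=S FR=W RL=S RR=W
cmd 6: advance +7 → t=28, phase=(7,5,1,6) → FL=W FR=W RL=S RR=W

after cmd 1 (t=2): FL=W FR=S RL=W RR=S
after cmd 2 (t=7): FL=S FR=S RL=S RR=S
after cmd 3 (t=10): FL=W FR=S RL=W RR=S
after cmd 4 (t=18): FL=W FR=S RL=W RR=S
after cmd 5 (t=21): FL=S FR=W RL=S RR=W
after cmd 6 (t=28): FL=W FR=W RL=S RR=W


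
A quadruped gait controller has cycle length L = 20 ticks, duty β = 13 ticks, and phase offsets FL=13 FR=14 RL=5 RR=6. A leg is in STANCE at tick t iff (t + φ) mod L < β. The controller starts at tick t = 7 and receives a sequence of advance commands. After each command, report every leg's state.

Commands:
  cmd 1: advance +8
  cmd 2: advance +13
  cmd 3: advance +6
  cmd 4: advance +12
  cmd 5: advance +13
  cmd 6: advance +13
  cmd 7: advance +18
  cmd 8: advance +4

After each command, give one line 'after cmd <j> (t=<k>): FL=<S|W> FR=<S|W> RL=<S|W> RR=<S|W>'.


start t=7: FL=S FR=S RL=S RR=W
cmd 1: advance +8 → t=15, phase=(8,9,0,1) → FL=S FR=S RL=S RR=S
cmd 2: advance +13 → t=28, phase=(1,2,13,14) → FL=S FR=S RL=W RR=W
cmd 3: advance +6 → t=34, phase=(7,8,19,0) → FL=S FR=S RL=W RR=S
cmd 4: advance +12 → t=46, phase=(19,0,11,12) → FL=W FR=S RL=S RR=S
cmd 5: advance +13 → t=59, phase=(12,13,4,5) → FL=S FR=W RL=S RR=S
cmd 6: advance +13 → t=72, phase=(5,6,17,18) → FL=S FR=S RL=W RR=W
cmd 7: advance +18 → t=90, phase=(3,4,15,16) → FL=S FR=S RL=W RR=W
cmd 8: advance +4 → t=94, phase=(7,8,19,0) → FL=S FR=S RL=W RR=S

after cmd 1 (t=15): FL=S FR=S RL=S RR=S
after cmd 2 (t=28): FL=S FR=S RL=W RR=W
after cmd 3 (t=34): FL=S FR=S RL=W RR=S
after cmd 4 (t=46): FL=W FR=S RL=S RR=S
after cmd 5 (t=59): FL=S FR=W RL=S RR=S
after cmd 6 (t=72): FL=S FR=S RL=W RR=W
after cmd 7 (t=90): FL=S FR=S RL=W RR=W
after cmd 8 (t=94): FL=S FR=S RL=W RR=S


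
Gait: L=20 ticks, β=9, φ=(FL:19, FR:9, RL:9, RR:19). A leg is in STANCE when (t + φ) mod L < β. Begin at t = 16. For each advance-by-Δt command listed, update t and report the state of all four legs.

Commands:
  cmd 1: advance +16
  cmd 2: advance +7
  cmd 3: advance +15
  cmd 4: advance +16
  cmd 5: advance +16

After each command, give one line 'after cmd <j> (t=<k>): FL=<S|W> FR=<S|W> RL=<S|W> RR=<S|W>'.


start t=16: FL=W FR=S RL=S RR=W
cmd 1: advance +16 → t=32, phase=(11,1,1,11) → FL=W FR=S RL=S RR=W
cmd 2: advance +7 → t=39, phase=(18,8,8,18) → FL=W FR=S RL=S RR=W
cmd 3: advance +15 → t=54, phase=(13,3,3,13) → FL=W FR=S RL=S RR=W
cmd 4: advance +16 → t=70, phase=(9,19,19,9) → FL=W FR=W RL=W RR=W
cmd 5: advance +16 → t=86, phase=(5,15,15,5) → FL=S FR=W RL=W RR=S

after cmd 1 (t=32): FL=W FR=S RL=S RR=W
after cmd 2 (t=39): FL=W FR=S RL=S RR=W
after cmd 3 (t=54): FL=W FR=S RL=S RR=W
after cmd 4 (t=70): FL=W FR=W RL=W RR=W
after cmd 5 (t=86): FL=S FR=W RL=W RR=S


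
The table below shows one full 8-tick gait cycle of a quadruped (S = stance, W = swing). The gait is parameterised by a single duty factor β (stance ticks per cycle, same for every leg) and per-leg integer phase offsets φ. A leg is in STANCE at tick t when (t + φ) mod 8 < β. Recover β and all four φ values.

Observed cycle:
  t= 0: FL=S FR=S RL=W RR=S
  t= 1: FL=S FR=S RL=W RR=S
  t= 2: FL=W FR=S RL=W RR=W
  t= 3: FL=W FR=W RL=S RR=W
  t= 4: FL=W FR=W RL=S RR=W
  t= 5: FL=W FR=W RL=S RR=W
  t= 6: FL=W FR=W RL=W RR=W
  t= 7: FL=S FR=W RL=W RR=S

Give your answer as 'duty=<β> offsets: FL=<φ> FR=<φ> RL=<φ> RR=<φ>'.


duty β = stance ticks per leg = 3
FL: stance ticks = 3; W→S at t=7 → φ=1
FR: stance ticks = 3; W→S at t=0 → φ=0
RL: stance ticks = 3; W→S at t=3 → φ=5
RR: stance ticks = 3; W→S at t=7 → φ=1

duty=3 offsets: FL=1 FR=0 RL=5 RR=1


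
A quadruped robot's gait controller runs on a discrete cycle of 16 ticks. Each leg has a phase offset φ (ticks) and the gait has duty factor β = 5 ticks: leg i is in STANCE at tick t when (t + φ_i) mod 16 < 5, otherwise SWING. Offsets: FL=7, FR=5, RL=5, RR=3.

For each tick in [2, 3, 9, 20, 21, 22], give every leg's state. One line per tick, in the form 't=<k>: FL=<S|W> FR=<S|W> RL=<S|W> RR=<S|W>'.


t=2: phase=(9,7,7,5) vs β=5 → FL=W FR=W RL=W RR=W
t=3: phase=(10,8,8,6) vs β=5 → FL=W FR=W RL=W RR=W
t=9: phase=(0,14,14,12) vs β=5 → FL=S FR=W RL=W RR=W
t=20: phase=(11,9,9,7) vs β=5 → FL=W FR=W RL=W RR=W
t=21: phase=(12,10,10,8) vs β=5 → FL=W FR=W RL=W RR=W
t=22: phase=(13,11,11,9) vs β=5 → FL=W FR=W RL=W RR=W

t=2: FL=W FR=W RL=W RR=W
t=3: FL=W FR=W RL=W RR=W
t=9: FL=S FR=W RL=W RR=W
t=20: FL=W FR=W RL=W RR=W
t=21: FL=W FR=W RL=W RR=W
t=22: FL=W FR=W RL=W RR=W


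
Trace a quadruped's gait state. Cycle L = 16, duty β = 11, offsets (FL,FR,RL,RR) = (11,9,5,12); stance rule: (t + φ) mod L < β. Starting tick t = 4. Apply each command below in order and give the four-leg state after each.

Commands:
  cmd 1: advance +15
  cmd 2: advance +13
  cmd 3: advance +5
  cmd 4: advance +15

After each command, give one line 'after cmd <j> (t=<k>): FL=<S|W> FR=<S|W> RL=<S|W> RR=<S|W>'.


after cmd 1 (t=19): FL=W FR=W RL=S RR=W
after cmd 2 (t=32): FL=W FR=S RL=S RR=W
after cmd 3 (t=37): FL=S FR=W RL=S RR=S
after cmd 4 (t=52): FL=W FR=W RL=S RR=S

start t=4: FL=W FR=W RL=S RR=S
cmd 1: advance +15 → t=19, phase=(14,12,8,15) → FL=W FR=W RL=S RR=W
cmd 2: advance +13 → t=32, phase=(11,9,5,12) → FL=W FR=S RL=S RR=W
cmd 3: advance +5 → t=37, phase=(0,14,10,1) → FL=S FR=W RL=S RR=S
cmd 4: advance +15 → t=52, phase=(15,13,9,0) → FL=W FR=W RL=S RR=S


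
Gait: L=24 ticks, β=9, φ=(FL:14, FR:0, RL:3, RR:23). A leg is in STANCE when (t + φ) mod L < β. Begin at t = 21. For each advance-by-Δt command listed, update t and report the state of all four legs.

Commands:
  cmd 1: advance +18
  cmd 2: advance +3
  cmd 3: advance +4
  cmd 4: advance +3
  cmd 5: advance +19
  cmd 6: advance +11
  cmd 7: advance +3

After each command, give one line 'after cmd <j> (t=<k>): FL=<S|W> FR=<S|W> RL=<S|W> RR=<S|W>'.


start t=21: FL=W FR=W RL=S RR=W
cmd 1: advance +18 → t=39, phase=(5,15,18,14) → FL=S FR=W RL=W RR=W
cmd 2: advance +3 → t=42, phase=(8,18,21,17) → FL=S FR=W RL=W RR=W
cmd 3: advance +4 → t=46, phase=(12,22,1,21) → FL=W FR=W RL=S RR=W
cmd 4: advance +3 → t=49, phase=(15,1,4,0) → FL=W FR=S RL=S RR=S
cmd 5: advance +19 → t=68, phase=(10,20,23,19) → FL=W FR=W RL=W RR=W
cmd 6: advance +11 → t=79, phase=(21,7,10,6) → FL=W FR=S RL=W RR=S
cmd 7: advance +3 → t=82, phase=(0,10,13,9) → FL=S FR=W RL=W RR=W

after cmd 1 (t=39): FL=S FR=W RL=W RR=W
after cmd 2 (t=42): FL=S FR=W RL=W RR=W
after cmd 3 (t=46): FL=W FR=W RL=S RR=W
after cmd 4 (t=49): FL=W FR=S RL=S RR=S
after cmd 5 (t=68): FL=W FR=W RL=W RR=W
after cmd 6 (t=79): FL=W FR=S RL=W RR=S
after cmd 7 (t=82): FL=S FR=W RL=W RR=W


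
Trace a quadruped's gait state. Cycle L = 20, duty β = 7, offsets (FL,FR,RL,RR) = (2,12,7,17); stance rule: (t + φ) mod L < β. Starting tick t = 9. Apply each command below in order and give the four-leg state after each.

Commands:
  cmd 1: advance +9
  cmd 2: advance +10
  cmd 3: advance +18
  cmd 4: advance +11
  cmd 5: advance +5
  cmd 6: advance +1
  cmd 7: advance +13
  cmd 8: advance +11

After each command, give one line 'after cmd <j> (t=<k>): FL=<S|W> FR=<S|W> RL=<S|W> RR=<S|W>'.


start t=9: FL=W FR=S RL=W RR=S
cmd 1: advance +9 → t=18, phase=(0,10,5,15) → FL=S FR=W RL=S RR=W
cmd 2: advance +10 → t=28, phase=(10,0,15,5) → FL=W FR=S RL=W RR=S
cmd 3: advance +18 → t=46, phase=(8,18,13,3) → FL=W FR=W RL=W RR=S
cmd 4: advance +11 → t=57, phase=(19,9,4,14) → FL=W FR=W RL=S RR=W
cmd 5: advance +5 → t=62, phase=(4,14,9,19) → FL=S FR=W RL=W RR=W
cmd 6: advance +1 → t=63, phase=(5,15,10,0) → FL=S FR=W RL=W RR=S
cmd 7: advance +13 → t=76, phase=(18,8,3,13) → FL=W FR=W RL=S RR=W
cmd 8: advance +11 → t=87, phase=(9,19,14,4) → FL=W FR=W RL=W RR=S

after cmd 1 (t=18): FL=S FR=W RL=S RR=W
after cmd 2 (t=28): FL=W FR=S RL=W RR=S
after cmd 3 (t=46): FL=W FR=W RL=W RR=S
after cmd 4 (t=57): FL=W FR=W RL=S RR=W
after cmd 5 (t=62): FL=S FR=W RL=W RR=W
after cmd 6 (t=63): FL=S FR=W RL=W RR=S
after cmd 7 (t=76): FL=W FR=W RL=S RR=W
after cmd 8 (t=87): FL=W FR=W RL=W RR=S


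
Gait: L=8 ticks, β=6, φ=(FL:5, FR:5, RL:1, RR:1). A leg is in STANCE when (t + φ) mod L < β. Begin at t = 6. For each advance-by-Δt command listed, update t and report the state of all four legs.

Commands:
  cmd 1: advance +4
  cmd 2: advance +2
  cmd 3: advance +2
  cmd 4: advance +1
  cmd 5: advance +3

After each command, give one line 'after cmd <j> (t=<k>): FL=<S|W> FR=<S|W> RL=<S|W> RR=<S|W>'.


after cmd 1 (t=10): FL=W FR=W RL=S RR=S
after cmd 2 (t=12): FL=S FR=S RL=S RR=S
after cmd 3 (t=14): FL=S FR=S RL=W RR=W
after cmd 4 (t=15): FL=S FR=S RL=S RR=S
after cmd 5 (t=18): FL=W FR=W RL=S RR=S

start t=6: FL=S FR=S RL=W RR=W
cmd 1: advance +4 → t=10, phase=(7,7,3,3) → FL=W FR=W RL=S RR=S
cmd 2: advance +2 → t=12, phase=(1,1,5,5) → FL=S FR=S RL=S RR=S
cmd 3: advance +2 → t=14, phase=(3,3,7,7) → FL=S FR=S RL=W RR=W
cmd 4: advance +1 → t=15, phase=(4,4,0,0) → FL=S FR=S RL=S RR=S
cmd 5: advance +3 → t=18, phase=(7,7,3,3) → FL=W FR=W RL=S RR=S


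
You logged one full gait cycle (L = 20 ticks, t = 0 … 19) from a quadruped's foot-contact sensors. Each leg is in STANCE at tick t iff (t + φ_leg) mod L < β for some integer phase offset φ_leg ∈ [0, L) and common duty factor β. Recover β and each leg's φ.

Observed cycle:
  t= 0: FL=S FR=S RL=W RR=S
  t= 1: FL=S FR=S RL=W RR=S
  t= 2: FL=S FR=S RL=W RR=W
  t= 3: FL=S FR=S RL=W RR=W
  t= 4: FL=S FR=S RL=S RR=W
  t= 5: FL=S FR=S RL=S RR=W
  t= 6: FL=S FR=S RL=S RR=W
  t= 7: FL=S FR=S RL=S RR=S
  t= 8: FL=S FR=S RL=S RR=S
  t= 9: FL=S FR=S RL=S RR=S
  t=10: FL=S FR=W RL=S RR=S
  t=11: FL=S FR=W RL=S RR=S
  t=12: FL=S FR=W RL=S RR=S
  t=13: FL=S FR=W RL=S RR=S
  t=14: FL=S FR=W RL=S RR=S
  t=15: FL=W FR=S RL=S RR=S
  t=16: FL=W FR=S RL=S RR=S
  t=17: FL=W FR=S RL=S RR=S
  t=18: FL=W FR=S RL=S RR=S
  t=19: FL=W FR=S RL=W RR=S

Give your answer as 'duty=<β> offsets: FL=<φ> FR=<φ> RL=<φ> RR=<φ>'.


duty=15 offsets: FL=0 FR=5 RL=16 RR=13

duty β = stance ticks per leg = 15
FL: stance ticks = 15; W→S at t=0 → φ=0
FR: stance ticks = 15; W→S at t=15 → φ=5
RL: stance ticks = 15; W→S at t=4 → φ=16
RR: stance ticks = 15; W→S at t=7 → φ=13


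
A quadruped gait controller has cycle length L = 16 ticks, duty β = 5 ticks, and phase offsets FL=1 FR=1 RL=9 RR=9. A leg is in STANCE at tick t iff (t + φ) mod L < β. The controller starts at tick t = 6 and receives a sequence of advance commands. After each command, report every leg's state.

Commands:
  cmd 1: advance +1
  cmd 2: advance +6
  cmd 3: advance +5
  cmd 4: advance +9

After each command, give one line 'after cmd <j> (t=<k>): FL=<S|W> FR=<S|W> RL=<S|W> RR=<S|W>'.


after cmd 1 (t=7): FL=W FR=W RL=S RR=S
after cmd 2 (t=13): FL=W FR=W RL=W RR=W
after cmd 3 (t=18): FL=S FR=S RL=W RR=W
after cmd 4 (t=27): FL=W FR=W RL=S RR=S

start t=6: FL=W FR=W RL=W RR=W
cmd 1: advance +1 → t=7, phase=(8,8,0,0) → FL=W FR=W RL=S RR=S
cmd 2: advance +6 → t=13, phase=(14,14,6,6) → FL=W FR=W RL=W RR=W
cmd 3: advance +5 → t=18, phase=(3,3,11,11) → FL=S FR=S RL=W RR=W
cmd 4: advance +9 → t=27, phase=(12,12,4,4) → FL=W FR=W RL=S RR=S


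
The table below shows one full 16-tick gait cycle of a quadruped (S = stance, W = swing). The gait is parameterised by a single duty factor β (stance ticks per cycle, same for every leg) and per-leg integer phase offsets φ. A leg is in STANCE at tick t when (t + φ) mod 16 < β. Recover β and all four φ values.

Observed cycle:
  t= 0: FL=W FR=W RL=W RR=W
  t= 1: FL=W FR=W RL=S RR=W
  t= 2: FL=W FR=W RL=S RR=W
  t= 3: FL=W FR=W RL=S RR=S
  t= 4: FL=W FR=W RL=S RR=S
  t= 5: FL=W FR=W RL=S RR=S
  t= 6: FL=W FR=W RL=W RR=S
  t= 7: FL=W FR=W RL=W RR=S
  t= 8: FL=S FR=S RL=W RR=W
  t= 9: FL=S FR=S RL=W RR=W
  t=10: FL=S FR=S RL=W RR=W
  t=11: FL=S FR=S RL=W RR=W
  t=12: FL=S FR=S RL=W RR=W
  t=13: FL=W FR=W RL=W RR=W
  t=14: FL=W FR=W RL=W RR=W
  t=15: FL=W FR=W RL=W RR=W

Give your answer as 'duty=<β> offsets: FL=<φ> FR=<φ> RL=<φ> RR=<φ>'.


duty=5 offsets: FL=8 FR=8 RL=15 RR=13

duty β = stance ticks per leg = 5
FL: stance ticks = 5; W→S at t=8 → φ=8
FR: stance ticks = 5; W→S at t=8 → φ=8
RL: stance ticks = 5; W→S at t=1 → φ=15
RR: stance ticks = 5; W→S at t=3 → φ=13


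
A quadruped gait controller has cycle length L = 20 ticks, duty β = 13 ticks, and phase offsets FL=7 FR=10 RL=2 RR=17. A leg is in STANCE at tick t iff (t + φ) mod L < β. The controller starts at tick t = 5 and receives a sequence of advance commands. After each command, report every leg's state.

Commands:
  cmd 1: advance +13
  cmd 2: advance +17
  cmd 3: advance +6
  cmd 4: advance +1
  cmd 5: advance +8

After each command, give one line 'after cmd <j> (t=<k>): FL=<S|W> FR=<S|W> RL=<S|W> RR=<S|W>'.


after cmd 1 (t=18): FL=S FR=S RL=S RR=W
after cmd 2 (t=35): FL=S FR=S RL=W RR=S
after cmd 3 (t=41): FL=S FR=S RL=S RR=W
after cmd 4 (t=42): FL=S FR=S RL=S RR=W
after cmd 5 (t=50): FL=W FR=S RL=S RR=S

start t=5: FL=S FR=W RL=S RR=S
cmd 1: advance +13 → t=18, phase=(5,8,0,15) → FL=S FR=S RL=S RR=W
cmd 2: advance +17 → t=35, phase=(2,5,17,12) → FL=S FR=S RL=W RR=S
cmd 3: advance +6 → t=41, phase=(8,11,3,18) → FL=S FR=S RL=S RR=W
cmd 4: advance +1 → t=42, phase=(9,12,4,19) → FL=S FR=S RL=S RR=W
cmd 5: advance +8 → t=50, phase=(17,0,12,7) → FL=W FR=S RL=S RR=S


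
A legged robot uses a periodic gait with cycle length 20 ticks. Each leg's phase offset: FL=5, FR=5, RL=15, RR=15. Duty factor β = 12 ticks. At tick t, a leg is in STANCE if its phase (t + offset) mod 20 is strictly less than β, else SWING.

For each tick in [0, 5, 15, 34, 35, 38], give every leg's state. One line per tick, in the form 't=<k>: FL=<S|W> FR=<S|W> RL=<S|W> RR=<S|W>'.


t=0: phase=(5,5,15,15) vs β=12 → FL=S FR=S RL=W RR=W
t=5: phase=(10,10,0,0) vs β=12 → FL=S FR=S RL=S RR=S
t=15: phase=(0,0,10,10) vs β=12 → FL=S FR=S RL=S RR=S
t=34: phase=(19,19,9,9) vs β=12 → FL=W FR=W RL=S RR=S
t=35: phase=(0,0,10,10) vs β=12 → FL=S FR=S RL=S RR=S
t=38: phase=(3,3,13,13) vs β=12 → FL=S FR=S RL=W RR=W

t=0: FL=S FR=S RL=W RR=W
t=5: FL=S FR=S RL=S RR=S
t=15: FL=S FR=S RL=S RR=S
t=34: FL=W FR=W RL=S RR=S
t=35: FL=S FR=S RL=S RR=S
t=38: FL=S FR=S RL=W RR=W


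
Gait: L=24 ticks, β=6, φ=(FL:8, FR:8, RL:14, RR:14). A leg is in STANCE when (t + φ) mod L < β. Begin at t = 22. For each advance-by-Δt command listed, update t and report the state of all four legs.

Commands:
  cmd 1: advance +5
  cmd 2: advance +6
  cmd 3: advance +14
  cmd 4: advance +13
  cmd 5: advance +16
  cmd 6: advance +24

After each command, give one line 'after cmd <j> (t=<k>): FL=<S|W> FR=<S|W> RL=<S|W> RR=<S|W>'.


start t=22: FL=W FR=W RL=W RR=W
cmd 1: advance +5 → t=27, phase=(11,11,17,17) → FL=W FR=W RL=W RR=W
cmd 2: advance +6 → t=33, phase=(17,17,23,23) → FL=W FR=W RL=W RR=W
cmd 3: advance +14 → t=47, phase=(7,7,13,13) → FL=W FR=W RL=W RR=W
cmd 4: advance +13 → t=60, phase=(20,20,2,2) → FL=W FR=W RL=S RR=S
cmd 5: advance +16 → t=76, phase=(12,12,18,18) → FL=W FR=W RL=W RR=W
cmd 6: advance +24 → t=100, phase=(12,12,18,18) → FL=W FR=W RL=W RR=W

after cmd 1 (t=27): FL=W FR=W RL=W RR=W
after cmd 2 (t=33): FL=W FR=W RL=W RR=W
after cmd 3 (t=47): FL=W FR=W RL=W RR=W
after cmd 4 (t=60): FL=W FR=W RL=S RR=S
after cmd 5 (t=76): FL=W FR=W RL=W RR=W
after cmd 6 (t=100): FL=W FR=W RL=W RR=W


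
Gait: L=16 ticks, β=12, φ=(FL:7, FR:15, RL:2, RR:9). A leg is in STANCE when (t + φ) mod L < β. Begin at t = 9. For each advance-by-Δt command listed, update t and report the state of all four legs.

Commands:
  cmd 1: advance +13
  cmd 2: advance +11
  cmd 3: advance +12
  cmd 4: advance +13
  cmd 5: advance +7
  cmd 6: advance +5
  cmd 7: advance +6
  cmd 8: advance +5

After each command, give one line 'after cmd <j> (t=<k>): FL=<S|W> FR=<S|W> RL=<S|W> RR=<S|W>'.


after cmd 1 (t=22): FL=W FR=S RL=S RR=W
after cmd 2 (t=33): FL=S FR=S RL=S RR=S
after cmd 3 (t=45): FL=S FR=W RL=W RR=S
after cmd 4 (t=58): FL=S FR=S RL=W RR=S
after cmd 5 (t=65): FL=S FR=S RL=S RR=S
after cmd 6 (t=70): FL=W FR=S RL=S RR=W
after cmd 7 (t=76): FL=S FR=S RL=W RR=S
after cmd 8 (t=81): FL=S FR=S RL=S RR=S

start t=9: FL=S FR=S RL=S RR=S
cmd 1: advance +13 → t=22, phase=(13,5,8,15) → FL=W FR=S RL=S RR=W
cmd 2: advance +11 → t=33, phase=(8,0,3,10) → FL=S FR=S RL=S RR=S
cmd 3: advance +12 → t=45, phase=(4,12,15,6) → FL=S FR=W RL=W RR=S
cmd 4: advance +13 → t=58, phase=(1,9,12,3) → FL=S FR=S RL=W RR=S
cmd 5: advance +7 → t=65, phase=(8,0,3,10) → FL=S FR=S RL=S RR=S
cmd 6: advance +5 → t=70, phase=(13,5,8,15) → FL=W FR=S RL=S RR=W
cmd 7: advance +6 → t=76, phase=(3,11,14,5) → FL=S FR=S RL=W RR=S
cmd 8: advance +5 → t=81, phase=(8,0,3,10) → FL=S FR=S RL=S RR=S
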